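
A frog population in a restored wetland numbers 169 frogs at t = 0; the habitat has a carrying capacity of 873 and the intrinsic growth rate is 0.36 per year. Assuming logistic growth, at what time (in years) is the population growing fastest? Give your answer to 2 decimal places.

Logistic growth is fastest at N = K/2 = 436.5.
A = (K − N₀)/N₀ = 4.1657. Set K/(1 + A·e^(−rt)) = K/2 → A·e^(−rt) = 1.
e^(−0.36t) = 1/4.1657 = 0.240057, so t = ln(4.1657)/0.36 = 1.4269/0.36 = 3.9636.

3.96 years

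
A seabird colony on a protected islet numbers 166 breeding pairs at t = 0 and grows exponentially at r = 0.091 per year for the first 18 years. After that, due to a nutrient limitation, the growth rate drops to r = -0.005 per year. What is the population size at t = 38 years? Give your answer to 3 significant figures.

773 breeding pairs

Phase 1: N(18) = 166·e^(0.091×18) = 166·e^1.638 = 854.048.
Phase 2 runs for 38 − 18 = 20 years at r = -0.005.
N(38) = 854.048·e^(-0.005×20) = 854.048·e^-0.1 = 772.775.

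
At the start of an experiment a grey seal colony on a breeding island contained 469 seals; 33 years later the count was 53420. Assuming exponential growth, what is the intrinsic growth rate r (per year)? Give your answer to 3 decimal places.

0.143 per year

From N(t) = N₀·e^(rt): e^(r·33) = 53420/469 = 113.9.
r·33 = ln(113.9) = 4.7353, so r = 4.7353/33 = 0.1435.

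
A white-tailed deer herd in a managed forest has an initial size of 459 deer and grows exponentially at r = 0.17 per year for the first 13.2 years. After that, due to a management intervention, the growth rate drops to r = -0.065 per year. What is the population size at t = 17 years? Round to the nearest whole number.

3381 deer

Phase 1: N(13.2) = 459·e^(0.17×13.2) = 459·e^2.244 = 4328.82.
Phase 2 runs for 17 − 13.2 = 3.8 years at r = -0.065.
N(17) = 4328.82·e^(-0.065×3.8) = 4328.82·e^-0.247 = 3381.42.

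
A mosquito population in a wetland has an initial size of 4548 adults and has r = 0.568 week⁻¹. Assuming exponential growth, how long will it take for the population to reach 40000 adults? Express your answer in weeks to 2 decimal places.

3.83 weeks

Set N₀·e^(rt) = 40000: e^(0.568·t) = 40000/4548 = 8.7951.
0.568·t = ln(8.7951) = 2.1742, so t = 2.1742/0.568 = 3.8278.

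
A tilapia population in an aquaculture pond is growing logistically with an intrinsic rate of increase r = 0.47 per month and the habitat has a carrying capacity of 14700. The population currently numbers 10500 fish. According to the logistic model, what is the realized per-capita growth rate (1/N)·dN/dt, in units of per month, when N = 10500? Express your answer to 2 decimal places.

0.13 per month

(1/N)·dN/dt = r(1 − N/K) = 0.47 × (1 − 10500/14700).
= 0.47 × 0.28571 = 0.13429.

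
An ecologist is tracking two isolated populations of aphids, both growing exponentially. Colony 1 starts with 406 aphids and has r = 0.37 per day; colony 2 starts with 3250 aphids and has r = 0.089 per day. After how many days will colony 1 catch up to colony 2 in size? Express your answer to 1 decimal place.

Set 406·e^(0.37t) = 3250·e^(0.089t).
e^((0.37 − 0.089)t) = 3250/406 → e^(0.281·t) = 8.0049.
0.281·t = ln(8.0049) = 2.0801, so t = 2.0801/0.281 = 7.4023.

7.4 days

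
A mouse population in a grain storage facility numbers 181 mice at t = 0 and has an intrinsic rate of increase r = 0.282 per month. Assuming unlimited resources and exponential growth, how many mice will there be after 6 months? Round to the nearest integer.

N(t) = N₀·e^(rt) = 181 × e^(0.282×6) = 181 × e^1.692.
e^1.692 ≈ 5.4303, so N ≈ 181 × 5.4303 = 982.89.

983 mice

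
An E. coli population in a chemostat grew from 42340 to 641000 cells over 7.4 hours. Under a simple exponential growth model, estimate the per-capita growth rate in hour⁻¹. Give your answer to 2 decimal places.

0.37 per hour

From N(t) = N₀·e^(rt): e^(r·7.4) = 641000/42340 = 15.139.
r·7.4 = ln(15.139) = 2.7173, so r = 2.7173/7.4 = 0.3672.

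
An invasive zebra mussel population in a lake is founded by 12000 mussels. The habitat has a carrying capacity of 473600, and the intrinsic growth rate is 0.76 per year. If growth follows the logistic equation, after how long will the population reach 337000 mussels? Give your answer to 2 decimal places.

A = (K − N₀)/N₀ = (473600 − 12000)/12000 = 38.467.
Solve 473600/(1 + 38.467·e^(−0.76t)) = 337000: 1 + 38.467·e^(−0.76t) = 1.4053, so e^(−0.76t) = 0.0105375.
−0.76·t = ln(0.0105375) = -4.5528, so t = 4.5528/0.76 = 5.9906.

5.99 years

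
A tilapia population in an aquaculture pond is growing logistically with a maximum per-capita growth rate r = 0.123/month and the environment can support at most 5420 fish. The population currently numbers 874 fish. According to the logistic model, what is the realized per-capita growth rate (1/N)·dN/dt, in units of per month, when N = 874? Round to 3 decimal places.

0.103 per month

(1/N)·dN/dt = r(1 − N/K) = 0.123 × (1 − 874/5420).
= 0.123 × 0.83875 = 0.10317.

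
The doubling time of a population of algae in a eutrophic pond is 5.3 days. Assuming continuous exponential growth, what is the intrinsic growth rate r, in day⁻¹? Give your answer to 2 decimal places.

r = ln(2)/t_d = 0.6931/5.3 = 0.13078.

0.13 per day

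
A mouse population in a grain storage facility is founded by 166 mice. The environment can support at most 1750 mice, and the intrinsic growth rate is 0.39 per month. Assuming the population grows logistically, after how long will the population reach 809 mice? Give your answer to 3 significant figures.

A = (K − N₀)/N₀ = (1750 − 166)/166 = 9.5422.
Solve 1750/(1 + 9.5422·e^(−0.39t)) = 809: 1 + 9.5422·e^(−0.39t) = 2.1632, so e^(−0.39t) = 0.121897.
−0.39·t = ln(0.121897) = -2.1046, so t = 2.1046/0.39 = 5.3964.

5.40 months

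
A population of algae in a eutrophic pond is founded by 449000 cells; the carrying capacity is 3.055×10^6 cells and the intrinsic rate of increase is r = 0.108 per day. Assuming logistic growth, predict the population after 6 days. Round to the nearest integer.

756933 cells

A = (K − N₀)/N₀ = (3.055×10^6 − 449000)/449000 = 5.804.
N(t) = K/(1 + A·e^(−rt)) = 3.055×10^6/(1 + 5.804×e^(−0.108×6)).
e^(−0.648) = 0.52309; denominator = 1 + 5.804×0.52309 = 4.036.
N = 3.055×10^6/4.036 = 756933.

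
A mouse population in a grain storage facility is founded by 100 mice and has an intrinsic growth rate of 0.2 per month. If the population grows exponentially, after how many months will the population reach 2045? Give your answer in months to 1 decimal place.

Set N₀·e^(rt) = 2045: e^(0.2·t) = 2045/100 = 20.45.
0.2·t = ln(20.45) = 3.018, so t = 3.018/0.2 = 15.09.

15.1 months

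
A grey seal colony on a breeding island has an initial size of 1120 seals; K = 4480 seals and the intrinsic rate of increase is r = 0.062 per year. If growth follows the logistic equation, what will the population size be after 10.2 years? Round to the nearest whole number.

A = (K − N₀)/N₀ = (4480 − 1120)/1120 = 3.
N(t) = K/(1 + A·e^(−rt)) = 4480/(1 + 3×e^(−0.062×10.2)).
e^(−0.6324) = 0.53132; denominator = 1 + 3×0.53132 = 2.5939.
N = 4480/2.5939 = 1727.1.

1727 seals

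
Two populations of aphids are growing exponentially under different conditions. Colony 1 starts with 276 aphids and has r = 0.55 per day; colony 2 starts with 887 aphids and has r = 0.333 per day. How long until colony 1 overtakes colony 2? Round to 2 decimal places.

5.38 days

Set 276·e^(0.55t) = 887·e^(0.333t).
e^((0.55 − 0.333)t) = 887/276 → e^(0.217·t) = 3.2138.
0.217·t = ln(3.2138) = 1.1674, so t = 1.1674/0.217 = 5.3799.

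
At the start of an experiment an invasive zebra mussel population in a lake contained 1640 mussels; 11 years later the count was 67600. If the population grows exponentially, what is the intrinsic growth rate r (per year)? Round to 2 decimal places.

From N(t) = N₀·e^(rt): e^(r·11) = 67600/1640 = 41.22.
r·11 = ln(41.22) = 3.7189, so r = 3.7189/11 = 0.33808.

0.34 per year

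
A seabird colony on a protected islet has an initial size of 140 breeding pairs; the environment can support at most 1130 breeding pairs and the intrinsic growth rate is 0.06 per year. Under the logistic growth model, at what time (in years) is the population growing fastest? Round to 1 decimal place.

Logistic growth is fastest at N = K/2 = 565.
A = (K − N₀)/N₀ = 7.0714. Set K/(1 + A·e^(−rt)) = K/2 → A·e^(−rt) = 1.
e^(−0.06t) = 1/7.0714 = 0.141414, so t = ln(7.0714)/0.06 = 1.9561/0.06 = 32.601.

32.6 years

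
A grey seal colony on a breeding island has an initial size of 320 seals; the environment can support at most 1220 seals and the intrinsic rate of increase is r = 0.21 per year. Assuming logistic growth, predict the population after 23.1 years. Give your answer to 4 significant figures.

A = (K − N₀)/N₀ = (1220 − 320)/320 = 2.8125.
N(t) = K/(1 + A·e^(−rt)) = 1220/(1 + 2.8125×e^(−0.21×23.1)).
e^(−4.851) = 0.0078206; denominator = 1 + 2.8125×0.0078206 = 1.022.
N = 1220/1.022 = 1193.74.

1194 seals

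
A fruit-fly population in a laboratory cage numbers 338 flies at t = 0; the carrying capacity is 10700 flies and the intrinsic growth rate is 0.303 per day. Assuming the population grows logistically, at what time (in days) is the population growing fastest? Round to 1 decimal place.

Logistic growth is fastest at N = K/2 = 5350.
A = (K − N₀)/N₀ = 30.657. Set K/(1 + A·e^(−rt)) = K/2 → A·e^(−rt) = 1.
e^(−0.303t) = 1/30.657 = 0.0326192, so t = ln(30.657)/0.303 = 3.4229/0.303 = 11.297.

11.3 days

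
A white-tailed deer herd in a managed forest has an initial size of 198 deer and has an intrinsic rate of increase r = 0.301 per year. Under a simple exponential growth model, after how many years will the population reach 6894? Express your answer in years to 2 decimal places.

11.79 years

Set N₀·e^(rt) = 6894: e^(0.301·t) = 6894/198 = 34.818.
0.301·t = ln(34.818) = 3.5501, so t = 3.5501/0.301 = 11.794.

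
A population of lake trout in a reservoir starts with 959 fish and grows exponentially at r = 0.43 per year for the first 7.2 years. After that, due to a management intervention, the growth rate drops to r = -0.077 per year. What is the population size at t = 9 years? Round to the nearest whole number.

Phase 1: N(7.2) = 959·e^(0.43×7.2) = 959·e^3.096 = 21202.9.
Phase 2 runs for 9 − 7.2 = 1.8 years at r = -0.077.
N(9) = 21202.9·e^(-0.077×1.8) = 21202.9·e^-0.1386 = 18458.7.

18459 fish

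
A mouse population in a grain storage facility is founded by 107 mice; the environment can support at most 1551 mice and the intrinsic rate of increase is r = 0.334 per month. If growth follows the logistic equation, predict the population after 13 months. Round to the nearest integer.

A = (K − N₀)/N₀ = (1551 − 107)/107 = 13.495.
N(t) = K/(1 + A·e^(−rt)) = 1551/(1 + 13.495×e^(−0.334×13)).
e^(−4.342) = 0.01301; denominator = 1 + 13.495×0.01301 = 1.1756.
N = 1551/1.1756 = 1319.35.

1319 mice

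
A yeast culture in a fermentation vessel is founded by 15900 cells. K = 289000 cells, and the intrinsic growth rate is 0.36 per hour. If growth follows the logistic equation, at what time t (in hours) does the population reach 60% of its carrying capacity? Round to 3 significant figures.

9.02 hours

A = (K − N₀)/N₀ = (289000 − 15900)/15900 = 17.176.
Solve 289000/(1 + 17.176·e^(−0.36t)) = 173400: 1 + 17.176·e^(−0.36t) = 1.6667, so e^(−0.36t) = 0.0388136.
−0.36·t = ln(0.0388136) = -3.249, so t = 3.249/0.36 = 9.025.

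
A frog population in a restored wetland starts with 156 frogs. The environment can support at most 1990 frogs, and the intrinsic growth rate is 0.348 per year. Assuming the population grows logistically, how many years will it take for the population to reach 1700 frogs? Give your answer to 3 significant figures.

12.2 years

A = (K − N₀)/N₀ = (1990 − 156)/156 = 11.756.
Solve 1990/(1 + 11.756·e^(−0.348t)) = 1700: 1 + 11.756·e^(−0.348t) = 1.1706, so e^(−0.348t) = 0.0145102.
−0.348·t = ln(0.0145102) = -4.2329, so t = 4.2329/0.348 = 12.164.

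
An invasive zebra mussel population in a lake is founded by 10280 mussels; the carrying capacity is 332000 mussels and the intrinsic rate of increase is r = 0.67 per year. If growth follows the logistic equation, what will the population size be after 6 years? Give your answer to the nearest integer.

A = (K − N₀)/N₀ = (332000 − 10280)/10280 = 31.296.
N(t) = K/(1 + A·e^(−rt)) = 332000/(1 + 31.296×e^(−0.67×6)).
e^(−4.02) = 0.017953; denominator = 1 + 31.296×0.017953 = 1.5619.
N = 332000/1.5619 = 212568.

212568 mussels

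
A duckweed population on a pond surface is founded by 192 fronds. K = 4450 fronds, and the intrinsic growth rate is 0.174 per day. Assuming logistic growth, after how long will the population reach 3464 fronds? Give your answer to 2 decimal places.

25.03 days

A = (K − N₀)/N₀ = (4450 − 192)/192 = 22.177.
Solve 4450/(1 + 22.177·e^(−0.174t)) = 3464: 1 + 22.177·e^(−0.174t) = 1.2846, so e^(−0.174t) = 0.012835.
−0.174·t = ln(0.012835) = -4.3556, so t = 4.3556/0.174 = 25.032.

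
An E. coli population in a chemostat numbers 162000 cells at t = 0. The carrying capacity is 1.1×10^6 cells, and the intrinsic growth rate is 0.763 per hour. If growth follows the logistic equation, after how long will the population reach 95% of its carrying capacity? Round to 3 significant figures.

6.16 hours

A = (K − N₀)/N₀ = (1.1×10^6 − 162000)/162000 = 5.7901.
Solve 1.1×10^6/(1 + 5.7901·e^(−0.763t)) = 1.045×10^6: 1 + 5.7901·e^(−0.763t) = 1.0526, so e^(−0.763t) = 0.00908989.
−0.763·t = ln(0.00908989) = -4.7006, so t = 4.7006/0.763 = 6.1607.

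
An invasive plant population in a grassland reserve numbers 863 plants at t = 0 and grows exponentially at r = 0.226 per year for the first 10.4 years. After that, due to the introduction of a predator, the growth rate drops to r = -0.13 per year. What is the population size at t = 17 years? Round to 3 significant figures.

Phase 1: N(10.4) = 863·e^(0.226×10.4) = 863·e^2.35 = 9052.67.
Phase 2 runs for 17 − 10.4 = 6.6 years at r = -0.13.
N(17) = 9052.67·e^(-0.13×6.6) = 9052.67·e^-0.858 = 3838.41.

3840 plants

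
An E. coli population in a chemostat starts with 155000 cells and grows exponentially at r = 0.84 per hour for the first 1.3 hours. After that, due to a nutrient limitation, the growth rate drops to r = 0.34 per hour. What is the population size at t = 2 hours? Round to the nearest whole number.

586062 cells

Phase 1: N(1.3) = 155000·e^(0.84×1.3) = 155000·e^1.092 = 461935.
Phase 2 runs for 2 − 1.3 = 0.7 hours at r = 0.34.
N(2) = 461935·e^(0.34×0.7) = 461935·e^0.238 = 586062.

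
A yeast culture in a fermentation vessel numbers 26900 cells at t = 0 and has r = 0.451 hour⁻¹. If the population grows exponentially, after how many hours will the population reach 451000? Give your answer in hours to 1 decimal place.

6.3 hours

Set N₀·e^(rt) = 451000: e^(0.451·t) = 451000/26900 = 16.766.
0.451·t = ln(16.766) = 2.8193, so t = 2.8193/0.451 = 6.2513.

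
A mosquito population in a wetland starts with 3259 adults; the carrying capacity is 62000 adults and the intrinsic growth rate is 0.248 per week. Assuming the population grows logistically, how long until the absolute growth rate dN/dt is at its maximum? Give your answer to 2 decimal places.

Logistic growth is fastest at N = K/2 = 31000.
A = (K − N₀)/N₀ = 18.024. Set K/(1 + A·e^(−rt)) = K/2 → A·e^(−rt) = 1.
e^(−0.248t) = 1/18.024 = 0.0554808, so t = ln(18.024)/0.248 = 2.8917/0.248 = 11.66.

11.66 weeks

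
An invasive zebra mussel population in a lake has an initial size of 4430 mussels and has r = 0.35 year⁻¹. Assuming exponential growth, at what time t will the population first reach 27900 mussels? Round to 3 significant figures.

Set N₀·e^(rt) = 27900: e^(0.35·t) = 27900/4430 = 6.298.
0.35·t = ln(6.298) = 1.8402, so t = 1.8402/0.35 = 5.2578.

5.26 years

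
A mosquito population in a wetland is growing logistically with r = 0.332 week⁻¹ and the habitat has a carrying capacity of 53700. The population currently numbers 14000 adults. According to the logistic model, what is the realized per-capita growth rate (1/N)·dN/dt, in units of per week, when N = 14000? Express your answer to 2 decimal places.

0.25 per week

(1/N)·dN/dt = r(1 − N/K) = 0.332 × (1 − 14000/53700).
= 0.332 × 0.73929 = 0.24545.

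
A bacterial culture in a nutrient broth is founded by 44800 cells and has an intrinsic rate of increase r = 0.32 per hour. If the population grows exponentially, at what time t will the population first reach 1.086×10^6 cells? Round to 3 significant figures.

Set N₀·e^(rt) = 1.086×10^6: e^(0.32·t) = 1.086×10^6/44800 = 24.241.
0.32·t = ln(24.241) = 3.188, so t = 3.188/0.32 = 9.9627.

9.96 hours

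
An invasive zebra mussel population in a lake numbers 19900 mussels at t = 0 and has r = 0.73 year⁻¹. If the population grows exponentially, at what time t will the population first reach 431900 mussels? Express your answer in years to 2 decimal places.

Set N₀·e^(rt) = 431900: e^(0.73·t) = 431900/19900 = 21.704.
0.73·t = ln(21.704) = 3.0775, so t = 3.0775/0.73 = 4.2157.

4.22 years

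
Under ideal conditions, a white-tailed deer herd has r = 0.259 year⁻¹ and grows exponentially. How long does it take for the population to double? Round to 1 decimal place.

Doubling time t_d = ln(2)/r = 0.6931/0.259 = 2.6762.

2.7 years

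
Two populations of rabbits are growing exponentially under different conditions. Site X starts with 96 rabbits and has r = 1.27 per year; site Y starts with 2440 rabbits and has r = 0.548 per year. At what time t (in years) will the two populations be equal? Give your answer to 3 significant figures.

4.48 years

Set 96·e^(1.27t) = 2440·e^(0.548t).
e^((1.27 − 0.548)t) = 2440/96 → e^(0.722·t) = 25.417.
0.722·t = ln(25.417) = 3.2354, so t = 3.2354/0.722 = 4.4812.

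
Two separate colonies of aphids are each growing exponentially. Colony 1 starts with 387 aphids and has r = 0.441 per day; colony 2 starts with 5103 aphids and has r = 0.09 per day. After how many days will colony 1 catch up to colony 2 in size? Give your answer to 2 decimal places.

Set 387·e^(0.441t) = 5103·e^(0.09t).
e^((0.441 − 0.09)t) = 5103/387 → e^(0.351·t) = 13.186.
0.351·t = ln(13.186) = 2.5792, so t = 2.5792/0.351 = 7.348.

7.35 days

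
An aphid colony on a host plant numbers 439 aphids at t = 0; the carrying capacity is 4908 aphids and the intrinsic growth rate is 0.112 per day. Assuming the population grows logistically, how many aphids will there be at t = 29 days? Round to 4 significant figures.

3517 aphids

A = (K − N₀)/N₀ = (4908 − 439)/439 = 10.18.
N(t) = K/(1 + A·e^(−rt)) = 4908/(1 + 10.18×e^(−0.112×29)).
e^(−3.248) = 0.038852; denominator = 1 + 10.18×0.038852 = 1.3955.
N = 4908/1.3955 = 3516.99.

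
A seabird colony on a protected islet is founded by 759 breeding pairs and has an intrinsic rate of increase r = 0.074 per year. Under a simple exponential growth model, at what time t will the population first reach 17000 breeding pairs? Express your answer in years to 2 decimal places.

42.01 years

Set N₀·e^(rt) = 17000: e^(0.074·t) = 17000/759 = 22.398.
0.074·t = ln(22.398) = 3.109, so t = 3.109/0.074 = 42.013.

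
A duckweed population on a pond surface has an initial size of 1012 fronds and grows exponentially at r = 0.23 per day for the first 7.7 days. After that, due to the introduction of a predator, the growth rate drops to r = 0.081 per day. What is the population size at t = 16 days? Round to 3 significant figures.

11600 fronds

Phase 1: N(7.7) = 1012·e^(0.23×7.7) = 1012·e^1.771 = 5947.25.
Phase 2 runs for 16 − 7.7 = 8.3 days at r = 0.081.
N(16) = 5947.25·e^(0.081×8.3) = 5947.25·e^0.6723 = 11649.1.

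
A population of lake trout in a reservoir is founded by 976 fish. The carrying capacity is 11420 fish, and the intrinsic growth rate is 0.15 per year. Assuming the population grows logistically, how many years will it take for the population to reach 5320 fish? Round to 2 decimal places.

A = (K − N₀)/N₀ = (11420 − 976)/976 = 10.701.
Solve 11420/(1 + 10.701·e^(−0.15t)) = 5320: 1 + 10.701·e^(−0.15t) = 2.1466, so e^(−0.15t) = 0.107152.
−0.15·t = ln(0.107152) = -2.2335, so t = 2.2335/0.15 = 14.89.

14.89 years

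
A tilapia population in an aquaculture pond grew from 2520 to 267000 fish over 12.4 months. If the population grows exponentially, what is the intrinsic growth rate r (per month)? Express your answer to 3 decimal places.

0.376 per month

From N(t) = N₀·e^(rt): e^(r·12.4) = 267000/2520 = 105.95.
r·12.4 = ln(105.95) = 4.663, so r = 4.663/12.4 = 0.37605.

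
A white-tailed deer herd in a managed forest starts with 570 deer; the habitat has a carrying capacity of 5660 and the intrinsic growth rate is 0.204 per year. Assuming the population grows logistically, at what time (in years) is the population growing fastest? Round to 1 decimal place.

Logistic growth is fastest at N = K/2 = 2830.
A = (K − N₀)/N₀ = 8.9298. Set K/(1 + A·e^(−rt)) = K/2 → A·e^(−rt) = 1.
e^(−0.204t) = 1/8.9298 = 0.111984, so t = ln(8.9298)/0.204 = 2.1894/0.204 = 10.732.

10.7 years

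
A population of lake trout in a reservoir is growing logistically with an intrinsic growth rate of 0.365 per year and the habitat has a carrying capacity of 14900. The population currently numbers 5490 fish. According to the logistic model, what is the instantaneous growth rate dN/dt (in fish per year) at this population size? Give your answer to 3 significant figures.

dN/dt = rN(1 − N/K) = 0.365 × 5490 × (1 − 5490/14900).
1 − 5490/14900 = 0.63154; dN/dt = 0.365 × 5490 × 0.63154 = 1265.5.

1270 fish per year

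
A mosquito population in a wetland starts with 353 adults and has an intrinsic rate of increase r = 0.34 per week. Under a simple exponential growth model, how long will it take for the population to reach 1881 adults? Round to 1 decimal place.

Set N₀·e^(rt) = 1881: e^(0.34·t) = 1881/353 = 5.3286.
0.34·t = ln(5.3286) = 1.6731, so t = 1.6731/0.34 = 4.9209.

4.9 weeks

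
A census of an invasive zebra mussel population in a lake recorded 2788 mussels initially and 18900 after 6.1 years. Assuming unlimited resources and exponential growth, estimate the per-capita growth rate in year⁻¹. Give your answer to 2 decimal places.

From N(t) = N₀·e^(rt): e^(r·6.1) = 18900/2788 = 6.7791.
r·6.1 = ln(6.7791) = 1.9138, so r = 1.9138/6.1 = 0.31374.

0.31 per year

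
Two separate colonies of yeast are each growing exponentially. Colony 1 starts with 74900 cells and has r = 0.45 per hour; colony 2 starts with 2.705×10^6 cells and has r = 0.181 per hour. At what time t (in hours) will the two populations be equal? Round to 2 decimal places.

Set 74900·e^(0.45t) = 2.705×10^6·e^(0.181t).
e^((0.45 − 0.181)t) = 2.705×10^6/74900 → e^(0.269·t) = 36.115.
0.269·t = ln(36.115) = 3.5867, so t = 3.5867/0.269 = 13.333.

13.33 hours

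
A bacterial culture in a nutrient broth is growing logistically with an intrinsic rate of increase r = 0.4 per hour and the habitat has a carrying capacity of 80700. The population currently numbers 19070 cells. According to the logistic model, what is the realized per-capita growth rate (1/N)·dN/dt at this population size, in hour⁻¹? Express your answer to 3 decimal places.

(1/N)·dN/dt = r(1 − N/K) = 0.4 × (1 − 19070/80700).
= 0.4 × 0.76369 = 0.30548.

0.305 per hour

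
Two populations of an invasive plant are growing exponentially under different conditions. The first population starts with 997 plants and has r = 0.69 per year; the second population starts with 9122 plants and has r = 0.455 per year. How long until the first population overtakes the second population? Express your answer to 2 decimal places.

Set 997·e^(0.69t) = 9122·e^(0.455t).
e^((0.69 − 0.455)t) = 9122/997 → e^(0.235·t) = 9.1494.
0.235·t = ln(9.1494) = 2.2137, so t = 2.2137/0.235 = 9.42.

9.42 years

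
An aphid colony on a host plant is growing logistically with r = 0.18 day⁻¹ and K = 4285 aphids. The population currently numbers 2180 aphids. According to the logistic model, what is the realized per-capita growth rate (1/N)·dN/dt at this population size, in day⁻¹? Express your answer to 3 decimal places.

(1/N)·dN/dt = r(1 − N/K) = 0.18 × (1 − 2180/4285).
= 0.18 × 0.49125 = 0.088425.

0.088 per day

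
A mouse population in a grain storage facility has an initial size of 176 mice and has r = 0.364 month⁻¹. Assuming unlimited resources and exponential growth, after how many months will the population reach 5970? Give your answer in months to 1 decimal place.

9.7 months

Set N₀·e^(rt) = 5970: e^(0.364·t) = 5970/176 = 33.92.
0.364·t = ln(33.92) = 3.524, so t = 3.524/0.364 = 9.6814.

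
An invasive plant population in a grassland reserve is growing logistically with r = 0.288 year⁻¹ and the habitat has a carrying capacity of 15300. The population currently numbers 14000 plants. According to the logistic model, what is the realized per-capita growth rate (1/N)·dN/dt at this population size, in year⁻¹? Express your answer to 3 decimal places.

(1/N)·dN/dt = r(1 − N/K) = 0.288 × (1 − 14000/15300).
= 0.288 × 0.084967 = 0.024471.

0.024 per year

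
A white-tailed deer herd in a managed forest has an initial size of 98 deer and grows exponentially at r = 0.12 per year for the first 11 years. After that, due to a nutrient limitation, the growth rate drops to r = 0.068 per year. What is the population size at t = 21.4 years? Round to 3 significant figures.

744 deer

Phase 1: N(11) = 98·e^(0.12×11) = 98·e^1.32 = 366.855.
Phase 2 runs for 21.4 − 11 = 10.4 years at r = 0.068.
N(21.4) = 366.855·e^(0.068×10.4) = 366.855·e^0.7072 = 744.094.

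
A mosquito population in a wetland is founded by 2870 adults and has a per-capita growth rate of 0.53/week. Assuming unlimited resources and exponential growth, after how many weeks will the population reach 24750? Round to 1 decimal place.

Set N₀·e^(rt) = 24750: e^(0.53·t) = 24750/2870 = 8.6237.
0.53·t = ln(8.6237) = 2.1545, so t = 2.1545/0.53 = 4.0651.

4.1 weeks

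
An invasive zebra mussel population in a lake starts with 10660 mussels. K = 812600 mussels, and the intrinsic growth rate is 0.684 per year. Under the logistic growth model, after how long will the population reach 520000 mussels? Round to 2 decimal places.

A = (K − N₀)/N₀ = (812600 − 10660)/10660 = 75.229.
Solve 812600/(1 + 75.229·e^(−0.684t)) = 520000: 1 + 75.229·e^(−0.684t) = 1.5627, so e^(−0.684t) = 0.00747974.
−0.684·t = ln(0.00747974) = -4.8956, so t = 4.8956/0.684 = 7.1572.

7.16 years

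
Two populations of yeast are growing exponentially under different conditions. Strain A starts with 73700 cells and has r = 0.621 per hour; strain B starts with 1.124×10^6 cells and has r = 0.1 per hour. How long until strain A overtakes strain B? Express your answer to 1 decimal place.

5.2 hours

Set 73700·e^(0.621t) = 1.124×10^6·e^(0.1t).
e^((0.621 − 0.1)t) = 1.124×10^6/73700 → e^(0.521·t) = 15.251.
0.521·t = ln(15.251) = 2.7246, so t = 2.7246/0.521 = 5.2296.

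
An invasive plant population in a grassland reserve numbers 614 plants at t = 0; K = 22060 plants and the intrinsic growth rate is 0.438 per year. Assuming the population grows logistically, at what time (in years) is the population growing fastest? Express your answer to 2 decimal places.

Logistic growth is fastest at N = K/2 = 11030.
A = (K − N₀)/N₀ = 34.928. Set K/(1 + A·e^(−rt)) = K/2 → A·e^(−rt) = 1.
e^(−0.438t) = 1/34.928 = 0.02863, so t = ln(34.928)/0.438 = 3.5533/0.438 = 8.1126.

8.11 years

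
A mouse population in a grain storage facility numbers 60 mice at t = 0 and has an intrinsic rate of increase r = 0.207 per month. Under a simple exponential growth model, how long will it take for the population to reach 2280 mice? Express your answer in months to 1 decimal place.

Set N₀·e^(rt) = 2280: e^(0.207·t) = 2280/60 = 38.
0.207·t = ln(38) = 3.6376, so t = 3.6376/0.207 = 17.573.

17.6 months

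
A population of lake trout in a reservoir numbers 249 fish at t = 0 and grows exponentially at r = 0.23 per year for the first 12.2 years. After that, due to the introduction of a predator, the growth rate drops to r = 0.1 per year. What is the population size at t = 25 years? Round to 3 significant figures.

Phase 1: N(12.2) = 249·e^(0.23×12.2) = 249·e^2.806 = 4119.36.
Phase 2 runs for 25 − 12.2 = 12.8 years at r = 0.1.
N(25) = 4119.36·e^(0.1×12.8) = 4119.36·e^1.28 = 14815.9.

14800 fish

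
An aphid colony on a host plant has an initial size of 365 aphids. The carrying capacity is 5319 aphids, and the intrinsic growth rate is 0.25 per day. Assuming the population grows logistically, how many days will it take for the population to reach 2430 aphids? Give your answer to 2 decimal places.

9.74 days

A = (K − N₀)/N₀ = (5319 − 365)/365 = 13.573.
Solve 5319/(1 + 13.573·e^(−0.25t)) = 2430: 1 + 13.573·e^(−0.25t) = 2.1889, so e^(−0.25t) = 0.0875948.
−0.25·t = ln(0.0875948) = -2.435, so t = 2.435/0.25 = 9.7401.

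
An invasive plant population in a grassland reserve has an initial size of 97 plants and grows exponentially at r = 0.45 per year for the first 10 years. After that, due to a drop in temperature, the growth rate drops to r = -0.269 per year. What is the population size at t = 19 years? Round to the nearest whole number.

776 plants

Phase 1: N(10) = 97·e^(0.45×10) = 97·e^4.5 = 8731.66.
Phase 2 runs for 19 − 10 = 9 years at r = -0.269.
N(19) = 8731.66·e^(-0.269×9) = 8731.66·e^-2.421 = 775.657.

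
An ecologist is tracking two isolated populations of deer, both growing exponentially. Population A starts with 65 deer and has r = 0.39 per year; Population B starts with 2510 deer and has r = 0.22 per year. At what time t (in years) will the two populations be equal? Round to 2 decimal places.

21.49 years

Set 65·e^(0.39t) = 2510·e^(0.22t).
e^((0.39 − 0.22)t) = 2510/65 → e^(0.17·t) = 38.615.
0.17·t = ln(38.615) = 3.6537, so t = 3.6537/0.17 = 21.492.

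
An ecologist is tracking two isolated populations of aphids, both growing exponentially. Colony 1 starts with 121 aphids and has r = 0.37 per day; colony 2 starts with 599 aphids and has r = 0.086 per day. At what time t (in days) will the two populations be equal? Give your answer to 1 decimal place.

Set 121·e^(0.37t) = 599·e^(0.086t).
e^((0.37 − 0.086)t) = 599/121 → e^(0.284·t) = 4.9504.
0.284·t = ln(4.9504) = 1.5995, so t = 1.5995/0.284 = 5.6319.

5.6 days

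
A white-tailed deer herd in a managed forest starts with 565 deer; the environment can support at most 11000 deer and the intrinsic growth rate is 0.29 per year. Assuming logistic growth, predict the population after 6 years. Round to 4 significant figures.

2593 deer

A = (K − N₀)/N₀ = (11000 − 565)/565 = 18.469.
N(t) = K/(1 + A·e^(−rt)) = 11000/(1 + 18.469×e^(−0.29×6)).
e^(−1.74) = 0.17552; denominator = 1 + 18.469×0.17552 = 4.2417.
N = 11000/4.2417 = 2593.31.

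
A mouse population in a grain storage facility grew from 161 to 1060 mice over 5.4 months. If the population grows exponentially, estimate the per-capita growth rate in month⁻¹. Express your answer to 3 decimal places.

From N(t) = N₀·e^(rt): e^(r·5.4) = 1060/161 = 6.5839.
r·5.4 = ln(6.5839) = 1.8846, so r = 1.8846/5.4 = 0.349.

0.349 per month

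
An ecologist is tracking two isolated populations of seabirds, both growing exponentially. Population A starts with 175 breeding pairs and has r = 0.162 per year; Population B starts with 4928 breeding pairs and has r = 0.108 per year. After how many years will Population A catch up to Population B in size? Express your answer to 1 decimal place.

Set 175·e^(0.162t) = 4928·e^(0.108t).
e^((0.162 − 0.108)t) = 4928/175 → e^(0.054·t) = 28.16.
0.054·t = ln(28.16) = 3.3379, so t = 3.3379/0.054 = 61.813.

61.8 years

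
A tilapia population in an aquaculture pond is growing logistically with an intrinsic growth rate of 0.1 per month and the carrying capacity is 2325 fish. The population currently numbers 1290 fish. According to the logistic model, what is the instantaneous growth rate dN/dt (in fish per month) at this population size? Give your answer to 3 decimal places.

57.426 fish per month

dN/dt = rN(1 − N/K) = 0.1 × 1290 × (1 − 1290/2325).
1 − 1290/2325 = 0.44516; dN/dt = 0.1 × 1290 × 0.44516 = 57.426.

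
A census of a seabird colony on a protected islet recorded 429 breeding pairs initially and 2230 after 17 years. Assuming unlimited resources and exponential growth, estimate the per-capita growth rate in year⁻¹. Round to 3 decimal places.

From N(t) = N₀·e^(rt): e^(r·17) = 2230/429 = 5.1981.
r·17 = ln(5.1981) = 1.6483, so r = 1.6483/17 = 0.096959.

0.097 per year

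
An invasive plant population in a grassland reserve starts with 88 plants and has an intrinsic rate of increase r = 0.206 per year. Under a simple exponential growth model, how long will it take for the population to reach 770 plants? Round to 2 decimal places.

10.53 years

Set N₀·e^(rt) = 770: e^(0.206·t) = 770/88 = 8.75.
0.206·t = ln(8.75) = 2.1691, so t = 2.1691/0.206 = 10.529.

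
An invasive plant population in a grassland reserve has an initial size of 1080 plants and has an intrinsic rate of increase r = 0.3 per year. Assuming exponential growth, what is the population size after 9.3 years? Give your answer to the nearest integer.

N(t) = N₀·e^(rt) = 1080 × e^(0.3×9.3) = 1080 × e^2.79.
e^2.79 ≈ 16.281, so N ≈ 1080 × 16.281 = 17583.5.

17584 plants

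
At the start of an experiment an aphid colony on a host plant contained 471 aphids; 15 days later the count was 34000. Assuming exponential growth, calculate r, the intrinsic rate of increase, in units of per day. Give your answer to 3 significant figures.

0.285 per day

From N(t) = N₀·e^(rt): e^(r·15) = 34000/471 = 72.187.
r·15 = ln(72.187) = 4.2793, so r = 4.2793/15 = 0.28528.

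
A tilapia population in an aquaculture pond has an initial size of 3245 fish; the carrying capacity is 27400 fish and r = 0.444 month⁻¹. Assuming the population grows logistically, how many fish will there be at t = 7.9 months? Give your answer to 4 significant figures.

22400 fish

A = (K − N₀)/N₀ = (27400 − 3245)/3245 = 7.4438.
N(t) = K/(1 + A·e^(−rt)) = 27400/(1 + 7.4438×e^(−0.444×7.9)).
e^(−3.508) = 0.029969; denominator = 1 + 7.4438×0.029969 = 1.2231.
N = 27400/1.2231 = 22402.5.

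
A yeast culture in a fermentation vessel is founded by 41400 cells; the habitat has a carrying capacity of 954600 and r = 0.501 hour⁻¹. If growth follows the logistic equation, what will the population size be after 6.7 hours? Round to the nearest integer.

A = (K − N₀)/N₀ = (954600 − 41400)/41400 = 22.058.
N(t) = K/(1 + A·e^(−rt)) = 954600/(1 + 22.058×e^(−0.501×6.7)).
e^(−3.357) = 0.03485; denominator = 1 + 22.058×0.03485 = 1.7687.
N = 954600/1.7687 = 539712.

539712 cells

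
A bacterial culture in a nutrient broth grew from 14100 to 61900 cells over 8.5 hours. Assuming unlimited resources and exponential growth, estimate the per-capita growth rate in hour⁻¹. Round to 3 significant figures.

From N(t) = N₀·e^(rt): e^(r·8.5) = 61900/14100 = 4.3901.
r·8.5 = ln(4.3901) = 1.4793, so r = 1.4793/8.5 = 0.17404.

0.174 per hour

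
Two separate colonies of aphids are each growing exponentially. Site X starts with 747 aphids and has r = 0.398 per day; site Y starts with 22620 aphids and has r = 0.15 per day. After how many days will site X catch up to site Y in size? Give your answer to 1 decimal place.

13.8 days

Set 747·e^(0.398t) = 22620·e^(0.15t).
e^((0.398 − 0.15)t) = 22620/747 → e^(0.248·t) = 30.281.
0.248·t = ln(30.281) = 3.4105, so t = 3.4105/0.248 = 13.752.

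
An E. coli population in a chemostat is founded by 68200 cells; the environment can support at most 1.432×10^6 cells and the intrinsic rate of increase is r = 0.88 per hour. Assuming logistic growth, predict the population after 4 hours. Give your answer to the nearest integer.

A = (K − N₀)/N₀ = (1.432×10^6 − 68200)/68200 = 19.997.
N(t) = K/(1 + A·e^(−rt)) = 1.432×10^6/(1 + 19.997×e^(−0.88×4)).
e^(−3.52) = 0.029599; denominator = 1 + 19.997×0.029599 = 1.5919.
N = 1.432×10^6/1.5919 = 899553.

899553 cells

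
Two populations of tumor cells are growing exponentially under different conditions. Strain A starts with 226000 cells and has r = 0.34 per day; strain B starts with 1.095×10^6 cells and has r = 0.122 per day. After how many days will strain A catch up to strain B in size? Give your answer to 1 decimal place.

7.2 days

Set 226000·e^(0.34t) = 1.095×10^6·e^(0.122t).
e^((0.34 − 0.122)t) = 1.095×10^6/226000 → e^(0.218·t) = 4.8451.
0.218·t = ln(4.8451) = 1.578, so t = 1.578/0.218 = 7.2384.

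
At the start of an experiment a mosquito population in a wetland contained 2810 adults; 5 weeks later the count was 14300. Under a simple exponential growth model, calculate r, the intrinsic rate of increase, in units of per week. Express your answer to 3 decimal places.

0.325 per week

From N(t) = N₀·e^(rt): e^(r·5) = 14300/2810 = 5.089.
r·5 = ln(5.089) = 1.6271, so r = 1.6271/5 = 0.32542.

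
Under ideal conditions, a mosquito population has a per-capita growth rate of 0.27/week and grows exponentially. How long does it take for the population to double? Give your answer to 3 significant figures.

Doubling time t_d = ln(2)/r = 0.6931/0.27 = 2.5672.

2.57 weeks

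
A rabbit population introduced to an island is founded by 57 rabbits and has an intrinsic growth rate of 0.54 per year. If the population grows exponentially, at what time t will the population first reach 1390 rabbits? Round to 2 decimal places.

5.91 years

Set N₀·e^(rt) = 1390: e^(0.54·t) = 1390/57 = 24.386.
0.54·t = ln(24.386) = 3.194, so t = 3.194/0.54 = 5.9148.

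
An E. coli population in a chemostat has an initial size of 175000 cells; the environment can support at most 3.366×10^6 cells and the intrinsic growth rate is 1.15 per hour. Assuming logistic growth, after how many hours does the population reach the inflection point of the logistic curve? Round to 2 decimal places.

Logistic growth is fastest at N = K/2 = 1.683×10^6.
A = (K − N₀)/N₀ = 18.234. Set K/(1 + A·e^(−rt)) = K/2 → A·e^(−rt) = 1.
e^(−1.15t) = 1/18.234 = 0.0548417, so t = ln(18.234)/1.15 = 2.9033/1.15 = 2.5246.

2.52 hours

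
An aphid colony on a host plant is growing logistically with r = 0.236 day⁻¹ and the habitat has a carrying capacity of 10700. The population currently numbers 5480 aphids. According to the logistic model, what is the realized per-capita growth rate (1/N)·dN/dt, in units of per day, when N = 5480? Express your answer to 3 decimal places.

0.115 per day

(1/N)·dN/dt = r(1 − N/K) = 0.236 × (1 − 5480/10700).
= 0.236 × 0.48785 = 0.11513.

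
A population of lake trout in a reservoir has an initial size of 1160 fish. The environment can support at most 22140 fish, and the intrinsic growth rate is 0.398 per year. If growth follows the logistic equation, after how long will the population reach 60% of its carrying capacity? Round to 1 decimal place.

8.3 years

A = (K − N₀)/N₀ = (22140 − 1160)/1160 = 18.086.
Solve 22140/(1 + 18.086·e^(−0.398t)) = 13284: 1 + 18.086·e^(−0.398t) = 1.6667, so e^(−0.398t) = 0.0368605.
−0.398·t = ln(0.0368605) = -3.3006, so t = 3.3006/0.398 = 8.293.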